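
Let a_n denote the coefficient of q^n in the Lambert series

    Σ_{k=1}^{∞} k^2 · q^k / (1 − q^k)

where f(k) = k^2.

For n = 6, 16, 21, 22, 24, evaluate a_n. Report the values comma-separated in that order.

50, 341, 500, 610, 850

d|6:{1,2,3,6}  Σf=1+4+9+36=50
n=16: 1·16 2·8 4·4 8·2 16·1  f→[1+4+16+64+256]=341
n=21: 21·1 7·3 3·7 1·21  f→[441+49+9+1]=500
n=22: 1·22 2·11 11·2 22·1  f→[1+4+121+484]=610
q^24  k|24↦f(k): 24:576 12:144 8:64 6:36 4:16 3:9 2:4 1:1  a_24=850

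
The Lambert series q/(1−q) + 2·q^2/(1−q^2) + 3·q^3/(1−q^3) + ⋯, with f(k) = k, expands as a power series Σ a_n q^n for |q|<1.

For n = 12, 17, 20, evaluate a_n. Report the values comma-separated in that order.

28, 18, 42

d|12:{12,6,4,3,2,1}  Σf=12+6+4+3+2+1=28
n=17: 17·1 1·17  f→[17+1]=18
q^20  k|20↦f(k): 20:20 10:10 5:5 4:4 2:2 1:1  a_20=42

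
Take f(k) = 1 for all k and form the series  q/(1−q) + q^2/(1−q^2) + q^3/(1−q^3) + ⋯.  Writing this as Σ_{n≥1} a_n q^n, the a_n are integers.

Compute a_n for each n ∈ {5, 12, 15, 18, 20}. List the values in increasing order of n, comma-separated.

[q^5] f(1)=1,f(5)=1 ⇒ 2
d|12:{1,2,3,4,6,12}  Σf=1+1+1+1+1+1=6
[q^15] f(1)=1,f(3)=1,f(5)=1,f(15)=1 ⇒ 4
q^18  k|18↦f(k): 1:1 2:1 3:1 6:1 9:1 18:1  a_18=6
n=20: 20·1 10·2 5·4 4·5 2·10 1·20  f→[1+1+1+1+1+1]=6

2, 6, 4, 6, 6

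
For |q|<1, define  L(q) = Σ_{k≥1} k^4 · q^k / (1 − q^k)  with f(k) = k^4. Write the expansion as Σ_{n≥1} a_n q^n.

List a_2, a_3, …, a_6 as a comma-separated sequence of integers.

17, 82, 273, 626, 1394

d|2:{2,1}  Σf=16+1=17
[q^3] f(1)=1,f(3)=81 ⇒ 82
d|4:{4,2,1}  Σf=256+16+1=273
d|5:{5,1}  Σf=625+1=626
d|6:{6,3,2,1}  Σf=1296+81+16+1=1394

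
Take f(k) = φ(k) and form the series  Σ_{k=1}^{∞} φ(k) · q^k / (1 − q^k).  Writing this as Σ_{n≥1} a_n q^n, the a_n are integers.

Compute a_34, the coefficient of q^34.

d|34:{34,17,2,1}  Σφ=16+16+1+1=34

a_34 = 34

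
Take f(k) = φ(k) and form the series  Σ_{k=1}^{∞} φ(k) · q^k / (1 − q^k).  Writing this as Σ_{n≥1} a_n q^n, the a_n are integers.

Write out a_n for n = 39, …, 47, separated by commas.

n=39: 39·1 13·3 3·13 1·39  φ→[24+12+2+1]=39
q^40  k|40↦φ(k): 1:1 2:1 4:2 5:4 8:4 10:4 20:8 40:16  a_40=40
q^41  k|41↦φ(k): 41:40 1:1  a_41=41
d|42:{42,21,14,7,6,3,2,1}  Σφ=12+12+6+6+2+2+1+1=42
[q^43] φ(43)=42,φ(1)=1 ⇒ 43
[q^44] φ(1)=1,φ(2)=1,φ(4)=2,φ(11)=10,φ(22)=10,φ(44)=20 ⇒ 44
q^45  k|45↦φ(k): 1:1 3:2 5:4 9:6 15:8 45:24  a_45=45
n=46: 1·46 2·23 23·2 46·1  φ→[1+1+22+22]=46
[q^47] φ(47)=46,φ(1)=1 ⇒ 47

39, 40, 41, 42, 43, 44, 45, 46, 47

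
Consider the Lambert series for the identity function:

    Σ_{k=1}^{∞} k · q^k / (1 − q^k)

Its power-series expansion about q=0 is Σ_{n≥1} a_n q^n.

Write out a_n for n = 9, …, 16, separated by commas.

q^9  k|9↦f(k): 9:9 3:3 1:1  a_9=13
q^10  k|10↦f(k): 1:1 2:2 5:5 10:10  a_10=18
[q^11] f(1)=1,f(11)=11 ⇒ 12
[q^12] f(12)=12,f(6)=6,f(4)=4,f(3)=3,f(2)=2,f(1)=1 ⇒ 28
[q^13] f(1)=1,f(13)=13 ⇒ 14
n=14: 14·1 7·2 2·7 1·14  f→[14+7+2+1]=24
n=15: 1·15 3·5 5·3 15·1  f→[1+3+5+15]=24
d|16:{16,8,4,2,1}  Σf=16+8+4+2+1=31

13, 18, 12, 28, 14, 24, 24, 31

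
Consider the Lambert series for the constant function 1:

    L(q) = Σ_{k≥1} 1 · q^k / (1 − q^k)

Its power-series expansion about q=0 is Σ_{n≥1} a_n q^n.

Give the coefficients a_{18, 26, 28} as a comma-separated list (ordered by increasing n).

q^18  k|18↦f(k): 1:1 2:1 3:1 6:1 9:1 18:1  a_18=6
[q^26] f(1)=1,f(2)=1,f(13)=1,f(26)=1 ⇒ 4
[q^28] f(1)=1,f(2)=1,f(4)=1,f(7)=1,f(14)=1,f(28)=1 ⇒ 6

6, 4, 6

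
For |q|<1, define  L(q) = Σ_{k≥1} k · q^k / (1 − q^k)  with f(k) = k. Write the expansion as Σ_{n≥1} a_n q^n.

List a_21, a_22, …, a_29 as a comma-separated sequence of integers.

32, 36, 24, 60, 31, 42, 40, 56, 30

n=21: 1·21 3·7 7·3 21·1  f→[1+3+7+21]=32
[q^22] f(1)=1,f(2)=2,f(11)=11,f(22)=22 ⇒ 36
q^23  k|23↦f(k): 1:1 23:23  a_23=24
d|24:{1,2,3,4,6,8,12,24}  Σf=1+2+3+4+6+8+12+24=60
q^25  k|25↦f(k): 1:1 5:5 25:25  a_25=31
[q^26] f(26)=26,f(13)=13,f(2)=2,f(1)=1 ⇒ 42
d|27:{1,3,9,27}  Σf=1+3+9+27=40
q^28  k|28↦f(k): 1:1 2:2 4:4 7:7 14:14 28:28  a_28=56
q^29  k|29↦f(k): 1:1 29:29  a_29=30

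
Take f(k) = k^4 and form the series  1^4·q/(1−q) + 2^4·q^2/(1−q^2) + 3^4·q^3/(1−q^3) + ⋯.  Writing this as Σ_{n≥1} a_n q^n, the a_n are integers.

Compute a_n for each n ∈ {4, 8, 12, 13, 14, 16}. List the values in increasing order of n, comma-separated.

n=4: 1·4 2·2 4·1  f→[1+16+256]=273
q^8  k|8↦f(k): 8:4096 4:256 2:16 1:1  a_8=4369
d|12:{1,2,3,4,6,12}  Σf=1+16+81+256+1296+20736=22386
q^13  k|13↦f(k): 1:1 13:28561  a_13=28562
[q^14] f(14)=38416,f(7)=2401,f(2)=16,f(1)=1 ⇒ 40834
q^16  k|16↦f(k): 16:65536 8:4096 4:256 2:16 1:1  a_16=69905

273, 4369, 22386, 28562, 40834, 69905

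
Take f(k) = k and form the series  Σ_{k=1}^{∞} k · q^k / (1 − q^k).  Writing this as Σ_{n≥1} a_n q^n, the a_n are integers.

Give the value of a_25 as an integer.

a_25 = 31

n=25: 25·1 5·5 1·25  f→[25+5+1]=31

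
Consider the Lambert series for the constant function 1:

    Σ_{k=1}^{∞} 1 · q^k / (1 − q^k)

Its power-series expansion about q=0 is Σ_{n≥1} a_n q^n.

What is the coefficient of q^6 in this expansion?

a_6 = 4

d|6:{1,2,3,6}  Σf=1+1+1+1=4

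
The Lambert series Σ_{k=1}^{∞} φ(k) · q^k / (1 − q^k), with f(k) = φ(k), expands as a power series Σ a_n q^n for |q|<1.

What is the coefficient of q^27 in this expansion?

n=27: 1·27 3·9 9·3 27·1  φ→[1+2+6+18]=27

a_27 = 27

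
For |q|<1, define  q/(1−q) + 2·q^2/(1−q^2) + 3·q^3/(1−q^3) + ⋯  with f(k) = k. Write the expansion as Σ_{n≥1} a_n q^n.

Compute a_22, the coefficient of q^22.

n=22: 1·22 2·11 11·2 22·1  f→[1+2+11+22]=36

a_22 = 36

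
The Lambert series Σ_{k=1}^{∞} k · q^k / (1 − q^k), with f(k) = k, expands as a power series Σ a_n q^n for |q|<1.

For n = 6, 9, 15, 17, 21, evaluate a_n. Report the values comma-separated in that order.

d|6:{1,2,3,6}  Σf=1+2+3+6=12
d|9:{1,3,9}  Σf=1+3+9=13
d|15:{15,5,3,1}  Σf=15+5+3+1=24
n=17: 17·1 1·17  f→[17+1]=18
n=21: 1·21 3·7 7·3 21·1  f→[1+3+7+21]=32

12, 13, 24, 18, 32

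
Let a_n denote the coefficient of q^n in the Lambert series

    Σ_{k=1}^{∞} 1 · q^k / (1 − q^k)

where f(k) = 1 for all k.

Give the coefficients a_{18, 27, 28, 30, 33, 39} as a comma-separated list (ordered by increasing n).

d|18:{18,9,6,3,2,1}  Σf=1+1+1+1+1+1=6
d|27:{27,9,3,1}  Σf=1+1+1+1=4
d|28:{28,14,7,4,2,1}  Σf=1+1+1+1+1+1=6
d|30:{1,2,3,5,6,10,15,30}  Σf=1+1+1+1+1+1+1+1=8
q^33  k|33↦f(k): 33:1 11:1 3:1 1:1  a_33=4
q^39  k|39↦f(k): 1:1 3:1 13:1 39:1  a_39=4

6, 4, 6, 8, 4, 4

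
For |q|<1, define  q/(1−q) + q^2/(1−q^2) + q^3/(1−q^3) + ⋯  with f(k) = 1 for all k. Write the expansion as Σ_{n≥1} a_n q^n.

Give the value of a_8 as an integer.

a_8 = 4

q^8  k|8↦f(k): 1:1 2:1 4:1 8:1  a_8=4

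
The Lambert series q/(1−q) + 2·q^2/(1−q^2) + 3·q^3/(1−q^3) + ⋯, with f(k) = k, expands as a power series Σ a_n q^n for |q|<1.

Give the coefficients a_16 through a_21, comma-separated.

[q^16] f(16)=16,f(8)=8,f(4)=4,f(2)=2,f(1)=1 ⇒ 31
d|17:{1,17}  Σf=1+17=18
[q^18] f(18)=18,f(9)=9,f(6)=6,f(3)=3,f(2)=2,f(1)=1 ⇒ 39
[q^19] f(1)=1,f(19)=19 ⇒ 20
d|20:{1,2,4,5,10,20}  Σf=1+2+4+5+10+20=42
d|21:{21,7,3,1}  Σf=21+7+3+1=32

31, 18, 39, 20, 42, 32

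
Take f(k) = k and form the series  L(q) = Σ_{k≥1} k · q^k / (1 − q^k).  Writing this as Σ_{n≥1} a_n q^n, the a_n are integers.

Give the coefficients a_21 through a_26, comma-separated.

q^21  k|21↦f(k): 21:21 7:7 3:3 1:1  a_21=32
[q^22] f(1)=1,f(2)=2,f(11)=11,f(22)=22 ⇒ 36
n=23: 23·1 1·23  f→[23+1]=24
d|24:{1,2,3,4,6,8,12,24}  Σf=1+2+3+4+6+8+12+24=60
q^25  k|25↦f(k): 1:1 5:5 25:25  a_25=31
d|26:{1,2,13,26}  Σf=1+2+13+26=42

32, 36, 24, 60, 31, 42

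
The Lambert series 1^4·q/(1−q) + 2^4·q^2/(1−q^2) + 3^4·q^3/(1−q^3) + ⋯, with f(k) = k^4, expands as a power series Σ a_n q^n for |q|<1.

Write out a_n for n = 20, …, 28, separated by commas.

d|20:{20,10,5,4,2,1}  Σf=160000+10000+625+256+16+1=170898
n=21: 1·21 3·7 7·3 21·1  f→[1+81+2401+194481]=196964
n=22: 1·22 2·11 11·2 22·1  f→[1+16+14641+234256]=248914
q^23  k|23↦f(k): 1:1 23:279841  a_23=279842
d|24:{1,2,3,4,6,8,12,24}  Σf=1+16+81+256+1296+4096+20736+331776=358258
q^25  k|25↦f(k): 1:1 5:625 25:390625  a_25=391251
q^26  k|26↦f(k): 26:456976 13:28561 2:16 1:1  a_26=485554
n=27: 1·27 3·9 9·3 27·1  f→[1+81+6561+531441]=538084
n=28: 28·1 14·2 7·4 4·7 2·14 1·28  f→[614656+38416+2401+256+16+1]=655746

170898, 196964, 248914, 279842, 358258, 391251, 485554, 538084, 655746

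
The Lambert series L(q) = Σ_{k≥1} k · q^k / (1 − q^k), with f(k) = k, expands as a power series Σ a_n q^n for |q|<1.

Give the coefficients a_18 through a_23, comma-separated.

39, 20, 42, 32, 36, 24

d|18:{1,2,3,6,9,18}  Σf=1+2+3+6+9+18=39
q^19  k|19↦f(k): 19:19 1:1  a_19=20
d|20:{20,10,5,4,2,1}  Σf=20+10+5+4+2+1=42
q^21  k|21↦f(k): 21:21 7:7 3:3 1:1  a_21=32
q^22  k|22↦f(k): 1:1 2:2 11:11 22:22  a_22=36
d|23:{1,23}  Σf=1+23=24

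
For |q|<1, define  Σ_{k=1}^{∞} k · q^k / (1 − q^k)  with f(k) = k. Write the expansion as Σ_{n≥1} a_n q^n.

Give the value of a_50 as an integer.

a_50 = 93

q^50  k|50↦f(k): 50:50 25:25 10:10 5:5 2:2 1:1  a_50=93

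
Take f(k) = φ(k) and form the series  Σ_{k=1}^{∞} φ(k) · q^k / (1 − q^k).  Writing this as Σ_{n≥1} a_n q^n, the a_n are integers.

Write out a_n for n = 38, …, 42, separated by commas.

[q^38] φ(38)=18,φ(19)=18,φ(2)=1,φ(1)=1 ⇒ 38
[q^39] φ(39)=24,φ(13)=12,φ(3)=2,φ(1)=1 ⇒ 39
n=40: 1·40 2·20 4·10 5·8 8·5 10·4 20·2 40·1  φ→[1+1+2+4+4+4+8+16]=40
q^41  k|41↦φ(k): 41:40 1:1  a_41=41
q^42  k|42↦φ(k): 1:1 2:1 3:2 6:2 7:6 14:6 21:12 42:12  a_42=42

38, 39, 40, 41, 42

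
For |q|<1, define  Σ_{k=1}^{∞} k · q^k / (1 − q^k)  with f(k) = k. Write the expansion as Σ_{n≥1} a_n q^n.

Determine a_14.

a_14 = 24

d|14:{14,7,2,1}  Σf=14+7+2+1=24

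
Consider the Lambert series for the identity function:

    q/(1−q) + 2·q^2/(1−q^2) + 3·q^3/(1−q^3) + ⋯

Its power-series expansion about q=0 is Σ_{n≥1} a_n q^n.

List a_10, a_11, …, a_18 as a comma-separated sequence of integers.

18, 12, 28, 14, 24, 24, 31, 18, 39

d|10:{10,5,2,1}  Σf=10+5+2+1=18
[q^11] f(11)=11,f(1)=1 ⇒ 12
d|12:{12,6,4,3,2,1}  Σf=12+6+4+3+2+1=28
q^13  k|13↦f(k): 1:1 13:13  a_13=14
[q^14] f(14)=14,f(7)=7,f(2)=2,f(1)=1 ⇒ 24
n=15: 1·15 3·5 5·3 15·1  f→[1+3+5+15]=24
n=16: 1·16 2·8 4·4 8·2 16·1  f→[1+2+4+8+16]=31
d|17:{17,1}  Σf=17+1=18
[q^18] f(18)=18,f(9)=9,f(6)=6,f(3)=3,f(2)=2,f(1)=1 ⇒ 39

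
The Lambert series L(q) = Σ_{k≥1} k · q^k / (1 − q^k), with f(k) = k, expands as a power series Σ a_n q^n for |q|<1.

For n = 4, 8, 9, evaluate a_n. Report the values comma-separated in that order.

7, 15, 13

[q^4] f(4)=4,f(2)=2,f(1)=1 ⇒ 7
n=8: 8·1 4·2 2·4 1·8  f→[8+4+2+1]=15
[q^9] f(9)=9,f(3)=3,f(1)=1 ⇒ 13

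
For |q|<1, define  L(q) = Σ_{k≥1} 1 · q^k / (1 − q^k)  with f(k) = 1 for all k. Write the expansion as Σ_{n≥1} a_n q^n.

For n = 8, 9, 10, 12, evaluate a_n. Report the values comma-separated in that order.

[q^8] f(8)=1,f(4)=1,f(2)=1,f(1)=1 ⇒ 4
[q^9] f(1)=1,f(3)=1,f(9)=1 ⇒ 3
n=10: 1·10 2·5 5·2 10·1  f→[1+1+1+1]=4
d|12:{1,2,3,4,6,12}  Σf=1+1+1+1+1+1=6

4, 3, 4, 6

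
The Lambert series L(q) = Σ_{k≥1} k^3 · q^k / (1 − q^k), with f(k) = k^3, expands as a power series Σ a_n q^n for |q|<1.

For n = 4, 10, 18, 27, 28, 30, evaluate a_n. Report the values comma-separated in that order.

q^4  k|4↦f(k): 1:1 2:8 4:64  a_4=73
d|10:{1,2,5,10}  Σf=1+8+125+1000=1134
d|18:{1,2,3,6,9,18}  Σf=1+8+27+216+729+5832=6813
[q^27] f(1)=1,f(3)=27,f(9)=729,f(27)=19683 ⇒ 20440
q^28  k|28↦f(k): 28:21952 14:2744 7:343 4:64 2:8 1:1  a_28=25112
q^30  k|30↦f(k): 30:27000 15:3375 10:1000 6:216 5:125 3:27 2:8 1:1  a_30=31752

73, 1134, 6813, 20440, 25112, 31752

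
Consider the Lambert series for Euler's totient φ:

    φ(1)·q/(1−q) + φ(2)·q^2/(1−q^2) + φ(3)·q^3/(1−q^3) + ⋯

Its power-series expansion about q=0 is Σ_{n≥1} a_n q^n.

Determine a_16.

d|16:{1,2,4,8,16}  Σφ=1+1+2+4+8=16

a_16 = 16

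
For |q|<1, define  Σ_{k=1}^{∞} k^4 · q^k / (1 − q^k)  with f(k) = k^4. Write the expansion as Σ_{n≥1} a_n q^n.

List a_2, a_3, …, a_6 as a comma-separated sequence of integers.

17, 82, 273, 626, 1394

[q^2] f(1)=1,f(2)=16 ⇒ 17
d|3:{1,3}  Σf=1+81=82
[q^4] f(4)=256,f(2)=16,f(1)=1 ⇒ 273
n=5: 1·5 5·1  f→[1+625]=626
[q^6] f(1)=1,f(2)=16,f(3)=81,f(6)=1296 ⇒ 1394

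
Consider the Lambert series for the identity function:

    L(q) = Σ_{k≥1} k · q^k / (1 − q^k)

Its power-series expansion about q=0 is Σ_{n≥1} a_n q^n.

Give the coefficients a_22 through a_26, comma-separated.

d|22:{1,2,11,22}  Σf=1+2+11+22=36
n=23: 1·23 23·1  f→[1+23]=24
n=24: 24·1 12·2 8·3 6·4 4·6 3·8 2·12 1·24  f→[24+12+8+6+4+3+2+1]=60
d|25:{25,5,1}  Σf=25+5+1=31
[q^26] f(26)=26,f(13)=13,f(2)=2,f(1)=1 ⇒ 42

36, 24, 60, 31, 42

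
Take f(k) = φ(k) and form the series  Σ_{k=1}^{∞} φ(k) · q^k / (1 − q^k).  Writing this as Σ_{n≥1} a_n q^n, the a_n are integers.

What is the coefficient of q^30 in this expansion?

[q^30] φ(30)=8,φ(15)=8,φ(10)=4,φ(6)=2,φ(5)=4,φ(3)=2,φ(2)=1,φ(1)=1 ⇒ 30

a_30 = 30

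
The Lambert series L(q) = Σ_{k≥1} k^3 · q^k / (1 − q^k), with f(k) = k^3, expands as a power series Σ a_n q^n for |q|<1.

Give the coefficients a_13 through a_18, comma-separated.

2198, 3096, 3528, 4681, 4914, 6813

d|13:{13,1}  Σf=2197+1=2198
d|14:{1,2,7,14}  Σf=1+8+343+2744=3096
n=15: 1·15 3·5 5·3 15·1  f→[1+27+125+3375]=3528
n=16: 1·16 2·8 4·4 8·2 16·1  f→[1+8+64+512+4096]=4681
n=17: 17·1 1·17  f→[4913+1]=4914
n=18: 1·18 2·9 3·6 6·3 9·2 18·1  f→[1+8+27+216+729+5832]=6813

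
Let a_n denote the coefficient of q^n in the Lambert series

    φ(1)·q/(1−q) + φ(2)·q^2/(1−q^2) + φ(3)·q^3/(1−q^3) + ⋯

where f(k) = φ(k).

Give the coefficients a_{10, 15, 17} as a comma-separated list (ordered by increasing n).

[q^10] φ(1)=1,φ(2)=1,φ(5)=4,φ(10)=4 ⇒ 10
q^15  k|15↦φ(k): 15:8 5:4 3:2 1:1  a_15=15
q^17  k|17↦φ(k): 17:16 1:1  a_17=17

10, 15, 17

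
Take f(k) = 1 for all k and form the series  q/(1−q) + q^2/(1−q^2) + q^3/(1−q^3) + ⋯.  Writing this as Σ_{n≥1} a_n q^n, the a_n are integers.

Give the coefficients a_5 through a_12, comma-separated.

[q^5] f(1)=1,f(5)=1 ⇒ 2
n=6: 1·6 2·3 3·2 6·1  f→[1+1+1+1]=4
[q^7] f(1)=1,f(7)=1 ⇒ 2
n=8: 8·1 4·2 2·4 1·8  f→[1+1+1+1]=4
[q^9] f(1)=1,f(3)=1,f(9)=1 ⇒ 3
n=10: 10·1 5·2 2·5 1·10  f→[1+1+1+1]=4
[q^11] f(1)=1,f(11)=1 ⇒ 2
q^12  k|12↦f(k): 12:1 6:1 4:1 3:1 2:1 1:1  a_12=6

2, 4, 2, 4, 3, 4, 2, 6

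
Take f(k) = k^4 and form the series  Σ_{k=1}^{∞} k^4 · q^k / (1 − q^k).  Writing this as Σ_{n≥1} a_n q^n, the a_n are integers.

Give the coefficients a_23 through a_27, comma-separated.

[q^23] f(23)=279841,f(1)=1 ⇒ 279842
n=24: 24·1 12·2 8·3 6·4 4·6 3·8 2·12 1·24  f→[331776+20736+4096+1296+256+81+16+1]=358258
q^25  k|25↦f(k): 1:1 5:625 25:390625  a_25=391251
[q^26] f(26)=456976,f(13)=28561,f(2)=16,f(1)=1 ⇒ 485554
[q^27] f(27)=531441,f(9)=6561,f(3)=81,f(1)=1 ⇒ 538084

279842, 358258, 391251, 485554, 538084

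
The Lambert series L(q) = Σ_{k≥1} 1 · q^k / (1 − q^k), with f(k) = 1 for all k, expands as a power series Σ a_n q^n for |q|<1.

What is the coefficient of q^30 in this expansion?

q^30  k|30↦f(k): 30:1 15:1 10:1 6:1 5:1 3:1 2:1 1:1  a_30=8

a_30 = 8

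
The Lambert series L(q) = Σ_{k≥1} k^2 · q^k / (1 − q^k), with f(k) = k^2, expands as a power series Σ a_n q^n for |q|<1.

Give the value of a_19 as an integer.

a_19 = 362

n=19: 1·19 19·1  f→[1+361]=362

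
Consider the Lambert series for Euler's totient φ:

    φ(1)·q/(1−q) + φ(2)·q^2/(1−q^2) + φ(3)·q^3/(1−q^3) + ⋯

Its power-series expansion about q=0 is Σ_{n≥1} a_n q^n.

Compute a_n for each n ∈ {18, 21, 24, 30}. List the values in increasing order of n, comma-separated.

[q^18] φ(1)=1,φ(2)=1,φ(3)=2,φ(6)=2,φ(9)=6,φ(18)=6 ⇒ 18
n=21: 21·1 7·3 3·7 1·21  φ→[12+6+2+1]=21
d|24:{24,12,8,6,4,3,2,1}  Σφ=8+4+4+2+2+2+1+1=24
n=30: 30·1 15·2 10·3 6·5 5·6 3·10 2·15 1·30  φ→[8+8+4+2+4+2+1+1]=30

18, 21, 24, 30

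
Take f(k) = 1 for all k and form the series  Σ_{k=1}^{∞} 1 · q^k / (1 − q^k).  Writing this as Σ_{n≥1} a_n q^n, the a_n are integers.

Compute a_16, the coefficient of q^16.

d|16:{16,8,4,2,1}  Σf=1+1+1+1+1=5

a_16 = 5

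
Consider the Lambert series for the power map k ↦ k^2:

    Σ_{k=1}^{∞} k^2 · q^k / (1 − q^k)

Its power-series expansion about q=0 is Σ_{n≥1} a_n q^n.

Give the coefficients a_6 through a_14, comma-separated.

50, 50, 85, 91, 130, 122, 210, 170, 250

d|6:{6,3,2,1}  Σf=36+9+4+1=50
[q^7] f(7)=49,f(1)=1 ⇒ 50
q^8  k|8↦f(k): 8:64 4:16 2:4 1:1  a_8=85
[q^9] f(9)=81,f(3)=9,f(1)=1 ⇒ 91
n=10: 1·10 2·5 5·2 10·1  f→[1+4+25+100]=130
q^11  k|11↦f(k): 11:121 1:1  a_11=122
[q^12] f(12)=144,f(6)=36,f(4)=16,f(3)=9,f(2)=4,f(1)=1 ⇒ 210
d|13:{13,1}  Σf=169+1=170
d|14:{14,7,2,1}  Σf=196+49+4+1=250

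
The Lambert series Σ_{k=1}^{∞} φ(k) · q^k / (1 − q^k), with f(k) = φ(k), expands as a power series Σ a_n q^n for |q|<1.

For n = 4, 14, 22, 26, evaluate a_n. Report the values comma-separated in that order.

q^4  k|4↦φ(k): 4:2 2:1 1:1  a_4=4
q^14  k|14↦φ(k): 14:6 7:6 2:1 1:1  a_14=14
q^22  k|22↦φ(k): 22:10 11:10 2:1 1:1  a_22=22
[q^26] φ(26)=12,φ(13)=12,φ(2)=1,φ(1)=1 ⇒ 26

4, 14, 22, 26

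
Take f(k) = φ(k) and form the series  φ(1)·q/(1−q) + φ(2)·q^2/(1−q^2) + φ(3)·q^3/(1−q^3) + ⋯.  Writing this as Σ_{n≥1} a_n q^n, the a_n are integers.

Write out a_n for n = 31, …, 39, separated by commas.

[q^31] φ(1)=1,φ(31)=30 ⇒ 31
q^32  k|32↦φ(k): 1:1 2:1 4:2 8:4 16:8 32:16  a_32=32
n=33: 33·1 11·3 3·11 1·33  φ→[20+10+2+1]=33
[q^34] φ(34)=16,φ(17)=16,φ(2)=1,φ(1)=1 ⇒ 34
d|35:{1,5,7,35}  Σφ=1+4+6+24=35
[q^36] φ(1)=1,φ(2)=1,φ(3)=2,φ(4)=2,φ(6)=2,φ(9)=6,φ(12)=4,φ(18)=6,φ(36)=12 ⇒ 36
n=37: 1·37 37·1  φ→[1+36]=37
[q^38] φ(1)=1,φ(2)=1,φ(19)=18,φ(38)=18 ⇒ 38
n=39: 39·1 13·3 3·13 1·39  φ→[24+12+2+1]=39

31, 32, 33, 34, 35, 36, 37, 38, 39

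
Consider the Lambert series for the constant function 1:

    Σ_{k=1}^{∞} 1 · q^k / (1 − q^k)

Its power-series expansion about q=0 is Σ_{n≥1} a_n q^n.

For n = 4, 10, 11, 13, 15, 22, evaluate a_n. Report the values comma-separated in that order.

[q^4] f(4)=1,f(2)=1,f(1)=1 ⇒ 3
d|10:{1,2,5,10}  Σf=1+1+1+1=4
[q^11] f(11)=1,f(1)=1 ⇒ 2
q^13  k|13↦f(k): 13:1 1:1  a_13=2
q^15  k|15↦f(k): 1:1 3:1 5:1 15:1  a_15=4
d|22:{1,2,11,22}  Σf=1+1+1+1=4

3, 4, 2, 2, 4, 4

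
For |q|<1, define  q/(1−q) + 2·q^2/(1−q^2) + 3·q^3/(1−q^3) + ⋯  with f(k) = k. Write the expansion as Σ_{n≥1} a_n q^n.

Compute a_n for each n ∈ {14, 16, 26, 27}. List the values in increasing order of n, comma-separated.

24, 31, 42, 40

q^14  k|14↦f(k): 1:1 2:2 7:7 14:14  a_14=24
n=16: 16·1 8·2 4·4 2·8 1·16  f→[16+8+4+2+1]=31
[q^26] f(1)=1,f(2)=2,f(13)=13,f(26)=26 ⇒ 42
[q^27] f(1)=1,f(3)=3,f(9)=9,f(27)=27 ⇒ 40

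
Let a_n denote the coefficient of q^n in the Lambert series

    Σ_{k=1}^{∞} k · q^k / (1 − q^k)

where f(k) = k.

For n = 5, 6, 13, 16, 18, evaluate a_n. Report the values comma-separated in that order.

6, 12, 14, 31, 39

n=5: 1·5 5·1  f→[1+5]=6
[q^6] f(6)=6,f(3)=3,f(2)=2,f(1)=1 ⇒ 12
[q^13] f(1)=1,f(13)=13 ⇒ 14
q^16  k|16↦f(k): 1:1 2:2 4:4 8:8 16:16  a_16=31
q^18  k|18↦f(k): 1:1 2:2 3:3 6:6 9:9 18:18  a_18=39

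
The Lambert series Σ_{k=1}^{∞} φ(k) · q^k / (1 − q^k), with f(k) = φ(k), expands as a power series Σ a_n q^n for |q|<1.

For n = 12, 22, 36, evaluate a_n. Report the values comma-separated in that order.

[q^12] φ(12)=4,φ(6)=2,φ(4)=2,φ(3)=2,φ(2)=1,φ(1)=1 ⇒ 12
d|22:{1,2,11,22}  Σφ=1+1+10+10=22
[q^36] φ(36)=12,φ(18)=6,φ(12)=4,φ(9)=6,φ(6)=2,φ(4)=2,φ(3)=2,φ(2)=1,φ(1)=1 ⇒ 36

12, 22, 36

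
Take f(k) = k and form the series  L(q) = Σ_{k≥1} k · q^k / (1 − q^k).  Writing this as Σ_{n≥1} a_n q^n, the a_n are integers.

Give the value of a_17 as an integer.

[q^17] f(17)=17,f(1)=1 ⇒ 18

a_17 = 18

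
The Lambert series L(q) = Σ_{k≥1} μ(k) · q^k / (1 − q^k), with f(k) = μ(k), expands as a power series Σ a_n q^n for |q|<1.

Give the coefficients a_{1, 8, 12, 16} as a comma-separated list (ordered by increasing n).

1, 0, 0, 0

[q^1] μ(1)=1 ⇒ 1
[q^8] μ(1)=1,μ(2)=-1,μ(4)=0,μ(8)=0 ⇒ 0
n=12: 12·1 6·2 4·3 3·4 2·6 1·12  μ→[0+1+0+(-1)+(-1)+1]=0
n=16: 16·1 8·2 4·4 2·8 1·16  μ→[0+0+0+(-1)+1]=0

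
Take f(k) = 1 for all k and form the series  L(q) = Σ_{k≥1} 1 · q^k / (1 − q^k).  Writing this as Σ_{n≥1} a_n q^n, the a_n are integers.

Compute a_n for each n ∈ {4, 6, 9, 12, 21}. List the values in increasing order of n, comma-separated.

3, 4, 3, 6, 4

[q^4] f(1)=1,f(2)=1,f(4)=1 ⇒ 3
d|6:{1,2,3,6}  Σf=1+1+1+1=4
d|9:{9,3,1}  Σf=1+1+1=3
d|12:{12,6,4,3,2,1}  Σf=1+1+1+1+1+1=6
[q^21] f(21)=1,f(7)=1,f(3)=1,f(1)=1 ⇒ 4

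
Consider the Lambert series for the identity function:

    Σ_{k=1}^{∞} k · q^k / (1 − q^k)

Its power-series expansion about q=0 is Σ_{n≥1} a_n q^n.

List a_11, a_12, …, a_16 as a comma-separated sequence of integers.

d|11:{1,11}  Σf=1+11=12
d|12:{12,6,4,3,2,1}  Σf=12+6+4+3+2+1=28
q^13  k|13↦f(k): 13:13 1:1  a_13=14
d|14:{1,2,7,14}  Σf=1+2+7+14=24
d|15:{1,3,5,15}  Σf=1+3+5+15=24
[q^16] f(16)=16,f(8)=8,f(4)=4,f(2)=2,f(1)=1 ⇒ 31

12, 28, 14, 24, 24, 31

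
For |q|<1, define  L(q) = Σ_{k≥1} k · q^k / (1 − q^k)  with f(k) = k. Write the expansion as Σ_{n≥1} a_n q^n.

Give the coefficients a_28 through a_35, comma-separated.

56, 30, 72, 32, 63, 48, 54, 48

d|28:{28,14,7,4,2,1}  Σf=28+14+7+4+2+1=56
n=29: 29·1 1·29  f→[29+1]=30
[q^30] f(1)=1,f(2)=2,f(3)=3,f(5)=5,f(6)=6,f(10)=10,f(15)=15,f(30)=30 ⇒ 72
[q^31] f(31)=31,f(1)=1 ⇒ 32
n=32: 1·32 2·16 4·8 8·4 16·2 32·1  f→[1+2+4+8+16+32]=63
[q^33] f(33)=33,f(11)=11,f(3)=3,f(1)=1 ⇒ 48
[q^34] f(1)=1,f(2)=2,f(17)=17,f(34)=34 ⇒ 54
[q^35] f(35)=35,f(7)=7,f(5)=5,f(1)=1 ⇒ 48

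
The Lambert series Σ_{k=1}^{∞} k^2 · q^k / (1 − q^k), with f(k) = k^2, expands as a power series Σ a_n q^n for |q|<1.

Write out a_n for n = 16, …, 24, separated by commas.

q^16  k|16↦f(k): 16:256 8:64 4:16 2:4 1:1  a_16=341
n=17: 1·17 17·1  f→[1+289]=290
d|18:{18,9,6,3,2,1}  Σf=324+81+36+9+4+1=455
[q^19] f(19)=361,f(1)=1 ⇒ 362
q^20  k|20↦f(k): 1:1 2:4 4:16 5:25 10:100 20:400  a_20=546
d|21:{1,3,7,21}  Σf=1+9+49+441=500
[q^22] f(22)=484,f(11)=121,f(2)=4,f(1)=1 ⇒ 610
q^23  k|23↦f(k): 23:529 1:1  a_23=530
[q^24] f(24)=576,f(12)=144,f(8)=64,f(6)=36,f(4)=16,f(3)=9,f(2)=4,f(1)=1 ⇒ 850

341, 290, 455, 362, 546, 500, 610, 530, 850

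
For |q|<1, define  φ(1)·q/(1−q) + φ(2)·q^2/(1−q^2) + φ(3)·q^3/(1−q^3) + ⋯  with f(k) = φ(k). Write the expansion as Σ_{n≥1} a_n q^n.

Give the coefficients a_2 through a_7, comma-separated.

[q^2] φ(2)=1,φ(1)=1 ⇒ 2
q^3  k|3↦φ(k): 1:1 3:2  a_3=3
q^4  k|4↦φ(k): 4:2 2:1 1:1  a_4=4
n=5: 1·5 5·1  φ→[1+4]=5
[q^6] φ(1)=1,φ(2)=1,φ(3)=2,φ(6)=2 ⇒ 6
d|7:{7,1}  Σφ=6+1=7

2, 3, 4, 5, 6, 7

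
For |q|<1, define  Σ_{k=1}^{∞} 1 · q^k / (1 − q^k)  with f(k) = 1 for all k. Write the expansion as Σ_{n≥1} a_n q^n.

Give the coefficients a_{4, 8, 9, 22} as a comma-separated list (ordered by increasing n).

n=4: 1·4 2·2 4·1  f→[1+1+1]=3
n=8: 8·1 4·2 2·4 1·8  f→[1+1+1+1]=4
[q^9] f(1)=1,f(3)=1,f(9)=1 ⇒ 3
n=22: 22·1 11·2 2·11 1·22  f→[1+1+1+1]=4

3, 4, 3, 4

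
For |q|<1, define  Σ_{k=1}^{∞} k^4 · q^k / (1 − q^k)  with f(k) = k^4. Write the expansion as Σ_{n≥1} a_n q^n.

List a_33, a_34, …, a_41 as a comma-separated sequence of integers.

[q^33] f(1)=1,f(3)=81,f(11)=14641,f(33)=1185921 ⇒ 1200644
q^34  k|34↦f(k): 34:1336336 17:83521 2:16 1:1  a_34=1419874
n=35: 35·1 7·5 5·7 1·35  f→[1500625+2401+625+1]=1503652
d|36:{36,18,12,9,6,4,3,2,1}  Σf=1679616+104976+20736+6561+1296+256+81+16+1=1813539
d|37:{37,1}  Σf=1874161+1=1874162
q^38  k|38↦f(k): 38:2085136 19:130321 2:16 1:1  a_38=2215474
[q^39] f(1)=1,f(3)=81,f(13)=28561,f(39)=2313441 ⇒ 2342084
d|40:{1,2,4,5,8,10,20,40}  Σf=1+16+256+625+4096+10000+160000+2560000=2734994
[q^41] f(1)=1,f(41)=2825761 ⇒ 2825762

1200644, 1419874, 1503652, 1813539, 1874162, 2215474, 2342084, 2734994, 2825762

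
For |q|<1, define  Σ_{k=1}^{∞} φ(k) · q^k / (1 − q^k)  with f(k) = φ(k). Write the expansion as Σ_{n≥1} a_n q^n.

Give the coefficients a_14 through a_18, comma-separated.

n=14: 1·14 2·7 7·2 14·1  φ→[1+1+6+6]=14
d|15:{15,5,3,1}  Σφ=8+4+2+1=15
q^16  k|16↦φ(k): 16:8 8:4 4:2 2:1 1:1  a_16=16
d|17:{1,17}  Σφ=1+16=17
n=18: 18·1 9·2 6·3 3·6 2·9 1·18  φ→[6+6+2+2+1+1]=18

14, 15, 16, 17, 18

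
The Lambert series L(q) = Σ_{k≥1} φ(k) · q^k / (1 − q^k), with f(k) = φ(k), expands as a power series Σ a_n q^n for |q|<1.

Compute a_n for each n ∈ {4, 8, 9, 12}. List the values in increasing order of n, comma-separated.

[q^4] φ(4)=2,φ(2)=1,φ(1)=1 ⇒ 4
d|8:{1,2,4,8}  Σφ=1+1+2+4=8
n=9: 9·1 3·3 1·9  φ→[6+2+1]=9
n=12: 12·1 6·2 4·3 3·4 2·6 1·12  φ→[4+2+2+2+1+1]=12

4, 8, 9, 12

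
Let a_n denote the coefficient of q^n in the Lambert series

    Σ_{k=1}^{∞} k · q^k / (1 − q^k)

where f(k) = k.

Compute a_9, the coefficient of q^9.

a_9 = 13

[q^9] f(1)=1,f(3)=3,f(9)=9 ⇒ 13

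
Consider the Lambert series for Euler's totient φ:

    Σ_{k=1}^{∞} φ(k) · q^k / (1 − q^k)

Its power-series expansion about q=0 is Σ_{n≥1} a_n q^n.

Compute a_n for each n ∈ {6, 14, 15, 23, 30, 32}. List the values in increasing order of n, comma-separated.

n=6: 1·6 2·3 3·2 6·1  φ→[1+1+2+2]=6
d|14:{1,2,7,14}  Σφ=1+1+6+6=14
d|15:{1,3,5,15}  Σφ=1+2+4+8=15
n=23: 1·23 23·1  φ→[1+22]=23
q^30  k|30↦φ(k): 1:1 2:1 3:2 5:4 6:2 10:4 15:8 30:8  a_30=30
n=32: 32·1 16·2 8·4 4·8 2·16 1·32  φ→[16+8+4+2+1+1]=32

6, 14, 15, 23, 30, 32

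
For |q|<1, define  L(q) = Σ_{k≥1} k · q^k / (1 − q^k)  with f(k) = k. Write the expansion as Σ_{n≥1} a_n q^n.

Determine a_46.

a_46 = 72

[q^46] f(1)=1,f(2)=2,f(23)=23,f(46)=46 ⇒ 72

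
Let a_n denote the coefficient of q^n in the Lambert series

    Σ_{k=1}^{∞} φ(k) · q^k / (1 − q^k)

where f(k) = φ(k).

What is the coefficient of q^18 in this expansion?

[q^18] φ(18)=6,φ(9)=6,φ(6)=2,φ(3)=2,φ(2)=1,φ(1)=1 ⇒ 18

a_18 = 18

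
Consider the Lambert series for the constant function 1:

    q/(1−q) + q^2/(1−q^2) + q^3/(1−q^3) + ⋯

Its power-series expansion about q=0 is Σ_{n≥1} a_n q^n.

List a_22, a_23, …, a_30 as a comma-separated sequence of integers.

4, 2, 8, 3, 4, 4, 6, 2, 8

d|22:{22,11,2,1}  Σf=1+1+1+1=4
q^23  k|23↦f(k): 1:1 23:1  a_23=2
q^24  k|24↦f(k): 24:1 12:1 8:1 6:1 4:1 3:1 2:1 1:1  a_24=8
q^25  k|25↦f(k): 25:1 5:1 1:1  a_25=3
n=26: 1·26 2·13 13·2 26·1  f→[1+1+1+1]=4
q^27  k|27↦f(k): 1:1 3:1 9:1 27:1  a_27=4
q^28  k|28↦f(k): 28:1 14:1 7:1 4:1 2:1 1:1  a_28=6
n=29: 29·1 1·29  f→[1+1]=2
q^30  k|30↦f(k): 1:1 2:1 3:1 5:1 6:1 10:1 15:1 30:1  a_30=8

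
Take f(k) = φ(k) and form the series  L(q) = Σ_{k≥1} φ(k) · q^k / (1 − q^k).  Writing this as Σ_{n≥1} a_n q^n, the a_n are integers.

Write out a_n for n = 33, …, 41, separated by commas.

d|33:{1,3,11,33}  Σφ=1+2+10+20=33
[q^34] φ(1)=1,φ(2)=1,φ(17)=16,φ(34)=16 ⇒ 34
n=35: 35·1 7·5 5·7 1·35  φ→[24+6+4+1]=35
q^36  k|36↦φ(k): 1:1 2:1 3:2 4:2 6:2 9:6 12:4 18:6 36:12  a_36=36
d|37:{37,1}  Σφ=36+1=37
q^38  k|38↦φ(k): 38:18 19:18 2:1 1:1  a_38=38
q^39  k|39↦φ(k): 39:24 13:12 3:2 1:1  a_39=39
d|40:{1,2,4,5,8,10,20,40}  Σφ=1+1+2+4+4+4+8+16=40
d|41:{41,1}  Σφ=40+1=41

33, 34, 35, 36, 37, 38, 39, 40, 41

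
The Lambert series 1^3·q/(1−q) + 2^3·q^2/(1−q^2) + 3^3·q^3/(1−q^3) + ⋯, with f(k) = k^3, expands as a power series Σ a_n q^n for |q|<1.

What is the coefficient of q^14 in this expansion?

a_14 = 3096

[q^14] f(14)=2744,f(7)=343,f(2)=8,f(1)=1 ⇒ 3096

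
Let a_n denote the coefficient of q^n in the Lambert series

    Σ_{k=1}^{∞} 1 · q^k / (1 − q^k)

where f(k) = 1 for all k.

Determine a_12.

a_12 = 6

q^12  k|12↦f(k): 12:1 6:1 4:1 3:1 2:1 1:1  a_12=6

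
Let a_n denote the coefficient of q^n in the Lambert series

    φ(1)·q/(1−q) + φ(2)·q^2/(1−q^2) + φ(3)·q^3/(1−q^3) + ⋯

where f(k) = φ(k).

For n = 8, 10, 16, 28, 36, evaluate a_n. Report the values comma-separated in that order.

[q^8] φ(1)=1,φ(2)=1,φ(4)=2,φ(8)=4 ⇒ 8
q^10  k|10↦φ(k): 10:4 5:4 2:1 1:1  a_10=10
[q^16] φ(1)=1,φ(2)=1,φ(4)=2,φ(8)=4,φ(16)=8 ⇒ 16
q^28  k|28↦φ(k): 1:1 2:1 4:2 7:6 14:6 28:12  a_28=28
q^36  k|36↦φ(k): 1:1 2:1 3:2 4:2 6:2 9:6 12:4 18:6 36:12  a_36=36

8, 10, 16, 28, 36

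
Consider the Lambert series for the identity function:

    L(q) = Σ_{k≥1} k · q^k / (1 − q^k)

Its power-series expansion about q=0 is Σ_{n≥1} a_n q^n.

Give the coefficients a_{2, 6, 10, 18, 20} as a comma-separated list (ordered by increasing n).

3, 12, 18, 39, 42

[q^2] f(2)=2,f(1)=1 ⇒ 3
q^6  k|6↦f(k): 1:1 2:2 3:3 6:6  a_6=12
n=10: 1·10 2·5 5·2 10·1  f→[1+2+5+10]=18
n=18: 1·18 2·9 3·6 6·3 9·2 18·1  f→[1+2+3+6+9+18]=39
n=20: 20·1 10·2 5·4 4·5 2·10 1·20  f→[20+10+5+4+2+1]=42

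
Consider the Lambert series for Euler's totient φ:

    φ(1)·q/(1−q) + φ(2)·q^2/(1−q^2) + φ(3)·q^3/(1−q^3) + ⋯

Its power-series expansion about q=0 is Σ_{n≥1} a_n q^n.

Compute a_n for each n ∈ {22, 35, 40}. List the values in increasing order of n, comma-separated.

n=22: 1·22 2·11 11·2 22·1  φ→[1+1+10+10]=22
q^35  k|35↦φ(k): 1:1 5:4 7:6 35:24  a_35=35
n=40: 40·1 20·2 10·4 8·5 5·8 4·10 2·20 1·40  φ→[16+8+4+4+4+2+1+1]=40

22, 35, 40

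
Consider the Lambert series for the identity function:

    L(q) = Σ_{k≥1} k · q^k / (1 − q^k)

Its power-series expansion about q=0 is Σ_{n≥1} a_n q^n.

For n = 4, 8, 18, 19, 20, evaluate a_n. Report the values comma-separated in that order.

7, 15, 39, 20, 42

d|4:{4,2,1}  Σf=4+2+1=7
n=8: 8·1 4·2 2·4 1·8  f→[8+4+2+1]=15
q^18  k|18↦f(k): 18:18 9:9 6:6 3:3 2:2 1:1  a_18=39
d|19:{19,1}  Σf=19+1=20
d|20:{1,2,4,5,10,20}  Σf=1+2+4+5+10+20=42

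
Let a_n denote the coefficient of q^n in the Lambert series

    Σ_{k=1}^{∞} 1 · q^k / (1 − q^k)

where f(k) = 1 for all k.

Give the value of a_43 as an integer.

d|43:{1,43}  Σf=1+1=2

a_43 = 2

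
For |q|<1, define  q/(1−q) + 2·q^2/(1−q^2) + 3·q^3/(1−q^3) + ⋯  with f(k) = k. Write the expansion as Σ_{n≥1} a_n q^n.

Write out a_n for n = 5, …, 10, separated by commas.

6, 12, 8, 15, 13, 18

d|5:{1,5}  Σf=1+5=6
q^6  k|6↦f(k): 6:6 3:3 2:2 1:1  a_6=12
[q^7] f(1)=1,f(7)=7 ⇒ 8
[q^8] f(1)=1,f(2)=2,f(4)=4,f(8)=8 ⇒ 15
[q^9] f(1)=1,f(3)=3,f(9)=9 ⇒ 13
d|10:{1,2,5,10}  Σf=1+2+5+10=18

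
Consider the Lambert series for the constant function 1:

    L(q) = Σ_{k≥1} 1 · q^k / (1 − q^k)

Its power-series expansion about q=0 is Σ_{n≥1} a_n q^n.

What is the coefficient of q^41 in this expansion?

d|41:{41,1}  Σf=1+1=2

a_41 = 2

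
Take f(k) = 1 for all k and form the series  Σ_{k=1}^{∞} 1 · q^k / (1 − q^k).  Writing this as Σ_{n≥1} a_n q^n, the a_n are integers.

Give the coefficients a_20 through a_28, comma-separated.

[q^20] f(1)=1,f(2)=1,f(4)=1,f(5)=1,f(10)=1,f(20)=1 ⇒ 6
[q^21] f(1)=1,f(3)=1,f(7)=1,f(21)=1 ⇒ 4
n=22: 1·22 2·11 11·2 22·1  f→[1+1+1+1]=4
[q^23] f(1)=1,f(23)=1 ⇒ 2
[q^24] f(24)=1,f(12)=1,f(8)=1,f(6)=1,f(4)=1,f(3)=1,f(2)=1,f(1)=1 ⇒ 8
q^25  k|25↦f(k): 25:1 5:1 1:1  a_25=3
[q^26] f(1)=1,f(2)=1,f(13)=1,f(26)=1 ⇒ 4
n=27: 1·27 3·9 9·3 27·1  f→[1+1+1+1]=4
[q^28] f(1)=1,f(2)=1,f(4)=1,f(7)=1,f(14)=1,f(28)=1 ⇒ 6

6, 4, 4, 2, 8, 3, 4, 4, 6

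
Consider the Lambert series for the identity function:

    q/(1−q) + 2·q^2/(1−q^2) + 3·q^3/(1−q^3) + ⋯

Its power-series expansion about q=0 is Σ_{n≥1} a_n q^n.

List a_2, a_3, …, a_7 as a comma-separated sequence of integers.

q^2  k|2↦f(k): 1:1 2:2  a_2=3
d|3:{3,1}  Σf=3+1=4
[q^4] f(4)=4,f(2)=2,f(1)=1 ⇒ 7
d|5:{5,1}  Σf=5+1=6
[q^6] f(1)=1,f(2)=2,f(3)=3,f(6)=6 ⇒ 12
n=7: 1·7 7·1  f→[1+7]=8

3, 4, 7, 6, 12, 8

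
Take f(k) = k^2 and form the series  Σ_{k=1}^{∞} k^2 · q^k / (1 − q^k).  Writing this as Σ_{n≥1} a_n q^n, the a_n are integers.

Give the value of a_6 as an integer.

a_6 = 50

d|6:{1,2,3,6}  Σf=1+4+9+36=50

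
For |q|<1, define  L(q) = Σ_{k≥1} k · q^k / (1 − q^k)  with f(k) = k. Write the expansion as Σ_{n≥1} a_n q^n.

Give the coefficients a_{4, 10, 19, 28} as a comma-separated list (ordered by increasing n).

q^4  k|4↦f(k): 4:4 2:2 1:1  a_4=7
q^10  k|10↦f(k): 10:10 5:5 2:2 1:1  a_10=18
q^19  k|19↦f(k): 1:1 19:19  a_19=20
d|28:{1,2,4,7,14,28}  Σf=1+2+4+7+14+28=56

7, 18, 20, 56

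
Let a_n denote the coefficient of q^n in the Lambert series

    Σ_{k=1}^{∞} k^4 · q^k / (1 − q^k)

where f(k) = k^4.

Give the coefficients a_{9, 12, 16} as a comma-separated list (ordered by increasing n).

q^9  k|9↦f(k): 9:6561 3:81 1:1  a_9=6643
q^12  k|12↦f(k): 12:20736 6:1296 4:256 3:81 2:16 1:1  a_12=22386
n=16: 1·16 2·8 4·4 8·2 16·1  f→[1+16+256+4096+65536]=69905

6643, 22386, 69905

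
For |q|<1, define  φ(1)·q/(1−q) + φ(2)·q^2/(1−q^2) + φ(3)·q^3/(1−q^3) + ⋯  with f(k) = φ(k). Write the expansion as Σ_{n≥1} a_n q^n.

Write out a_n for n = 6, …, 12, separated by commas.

[q^6] φ(1)=1,φ(2)=1,φ(3)=2,φ(6)=2 ⇒ 6
q^7  k|7↦φ(k): 7:6 1:1  a_7=7
[q^8] φ(8)=4,φ(4)=2,φ(2)=1,φ(1)=1 ⇒ 8
q^9  k|9↦φ(k): 1:1 3:2 9:6  a_9=9
[q^10] φ(10)=4,φ(5)=4,φ(2)=1,φ(1)=1 ⇒ 10
q^11  k|11↦φ(k): 1:1 11:10  a_11=11
d|12:{1,2,3,4,6,12}  Σφ=1+1+2+2+2+4=12

6, 7, 8, 9, 10, 11, 12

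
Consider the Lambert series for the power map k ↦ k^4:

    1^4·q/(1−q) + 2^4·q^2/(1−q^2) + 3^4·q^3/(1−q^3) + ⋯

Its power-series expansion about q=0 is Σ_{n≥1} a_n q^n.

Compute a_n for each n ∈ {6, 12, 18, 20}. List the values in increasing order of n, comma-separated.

1394, 22386, 112931, 170898

n=6: 1·6 2·3 3·2 6·1  f→[1+16+81+1296]=1394
d|12:{12,6,4,3,2,1}  Σf=20736+1296+256+81+16+1=22386
n=18: 1·18 2·9 3·6 6·3 9·2 18·1  f→[1+16+81+1296+6561+104976]=112931
d|20:{1,2,4,5,10,20}  Σf=1+16+256+625+10000+160000=170898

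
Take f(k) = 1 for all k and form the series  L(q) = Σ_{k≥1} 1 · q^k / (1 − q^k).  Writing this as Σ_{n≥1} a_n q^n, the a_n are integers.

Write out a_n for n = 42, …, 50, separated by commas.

8, 2, 6, 6, 4, 2, 10, 3, 6

d|42:{1,2,3,6,7,14,21,42}  Σf=1+1+1+1+1+1+1+1=8
n=43: 43·1 1·43  f→[1+1]=2
[q^44] f(44)=1,f(22)=1,f(11)=1,f(4)=1,f(2)=1,f(1)=1 ⇒ 6
q^45  k|45↦f(k): 45:1 15:1 9:1 5:1 3:1 1:1  a_45=6
[q^46] f(1)=1,f(2)=1,f(23)=1,f(46)=1 ⇒ 4
[q^47] f(1)=1,f(47)=1 ⇒ 2
n=48: 48·1 24·2 16·3 12·4 8·6 6·8 4·12 3·16 2·24 1·48  f→[1+1+1+1+1+1+1+1+1+1]=10
q^49  k|49↦f(k): 49:1 7:1 1:1  a_49=3
q^50  k|50↦f(k): 50:1 25:1 10:1 5:1 2:1 1:1  a_50=6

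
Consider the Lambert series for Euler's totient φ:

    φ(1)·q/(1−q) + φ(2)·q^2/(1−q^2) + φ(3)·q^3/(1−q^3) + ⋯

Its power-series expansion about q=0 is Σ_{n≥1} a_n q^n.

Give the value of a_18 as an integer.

d|18:{1,2,3,6,9,18}  Σφ=1+1+2+2+6+6=18

a_18 = 18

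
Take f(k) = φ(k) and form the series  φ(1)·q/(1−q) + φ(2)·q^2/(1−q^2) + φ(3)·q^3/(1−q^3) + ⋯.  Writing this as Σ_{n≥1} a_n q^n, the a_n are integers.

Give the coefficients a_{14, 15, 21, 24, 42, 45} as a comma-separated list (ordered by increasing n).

[q^14] φ(14)=6,φ(7)=6,φ(2)=1,φ(1)=1 ⇒ 14
q^15  k|15↦φ(k): 15:8 5:4 3:2 1:1  a_15=15
n=21: 1·21 3·7 7·3 21·1  φ→[1+2+6+12]=21
d|24:{24,12,8,6,4,3,2,1}  Σφ=8+4+4+2+2+2+1+1=24
n=42: 42·1 21·2 14·3 7·6 6·7 3·14 2·21 1·42  φ→[12+12+6+6+2+2+1+1]=42
d|45:{45,15,9,5,3,1}  Σφ=24+8+6+4+2+1=45

14, 15, 21, 24, 42, 45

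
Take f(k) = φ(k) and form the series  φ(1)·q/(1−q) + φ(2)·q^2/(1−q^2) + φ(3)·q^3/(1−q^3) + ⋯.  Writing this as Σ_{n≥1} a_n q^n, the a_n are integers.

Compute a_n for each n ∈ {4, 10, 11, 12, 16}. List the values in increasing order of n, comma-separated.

n=4: 4·1 2·2 1·4  φ→[2+1+1]=4
d|10:{1,2,5,10}  Σφ=1+1+4+4=10
[q^11] φ(11)=10,φ(1)=1 ⇒ 11
[q^12] φ(12)=4,φ(6)=2,φ(4)=2,φ(3)=2,φ(2)=1,φ(1)=1 ⇒ 12
[q^16] φ(16)=8,φ(8)=4,φ(4)=2,φ(2)=1,φ(1)=1 ⇒ 16

4, 10, 11, 12, 16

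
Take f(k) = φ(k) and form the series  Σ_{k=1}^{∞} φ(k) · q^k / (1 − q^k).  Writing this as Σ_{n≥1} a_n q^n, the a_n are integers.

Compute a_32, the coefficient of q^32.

q^32  k|32↦φ(k): 1:1 2:1 4:2 8:4 16:8 32:16  a_32=32

a_32 = 32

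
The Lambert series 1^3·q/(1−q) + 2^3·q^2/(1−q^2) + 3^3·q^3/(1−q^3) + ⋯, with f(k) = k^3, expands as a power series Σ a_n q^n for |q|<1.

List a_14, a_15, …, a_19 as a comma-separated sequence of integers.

n=14: 1·14 2·7 7·2 14·1  f→[1+8+343+2744]=3096
d|15:{1,3,5,15}  Σf=1+27+125+3375=3528
[q^16] f(1)=1,f(2)=8,f(4)=64,f(8)=512,f(16)=4096 ⇒ 4681
n=17: 17·1 1·17  f→[4913+1]=4914
n=18: 1·18 2·9 3·6 6·3 9·2 18·1  f→[1+8+27+216+729+5832]=6813
d|19:{1,19}  Σf=1+6859=6860

3096, 3528, 4681, 4914, 6813, 6860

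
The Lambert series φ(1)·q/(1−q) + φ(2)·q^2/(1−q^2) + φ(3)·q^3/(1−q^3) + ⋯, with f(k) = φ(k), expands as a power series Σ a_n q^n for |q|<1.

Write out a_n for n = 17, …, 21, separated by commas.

d|17:{17,1}  Σφ=16+1=17
q^18  k|18↦φ(k): 18:6 9:6 6:2 3:2 2:1 1:1  a_18=18
n=19: 1·19 19·1  φ→[1+18]=19
q^20  k|20↦φ(k): 20:8 10:4 5:4 4:2 2:1 1:1  a_20=20
d|21:{1,3,7,21}  Σφ=1+2+6+12=21

17, 18, 19, 20, 21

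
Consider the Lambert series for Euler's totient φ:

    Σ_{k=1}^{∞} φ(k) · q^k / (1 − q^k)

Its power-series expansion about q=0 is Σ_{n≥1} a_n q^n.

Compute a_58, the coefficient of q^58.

d|58:{58,29,2,1}  Σφ=28+28+1+1=58

a_58 = 58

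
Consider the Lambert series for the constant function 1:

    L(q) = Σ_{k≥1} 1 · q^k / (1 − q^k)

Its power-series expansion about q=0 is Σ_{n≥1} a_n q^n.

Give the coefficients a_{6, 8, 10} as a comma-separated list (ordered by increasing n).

4, 4, 4

q^6  k|6↦f(k): 1:1 2:1 3:1 6:1  a_6=4
[q^8] f(8)=1,f(4)=1,f(2)=1,f(1)=1 ⇒ 4
d|10:{1,2,5,10}  Σf=1+1+1+1=4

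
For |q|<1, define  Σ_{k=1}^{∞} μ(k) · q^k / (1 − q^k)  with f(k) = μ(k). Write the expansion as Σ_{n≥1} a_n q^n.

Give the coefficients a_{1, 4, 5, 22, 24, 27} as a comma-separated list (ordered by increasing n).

1, 0, 0, 0, 0, 0

d|1:{1}  Σμ=1=1
n=4: 1·4 2·2 4·1  μ→[1+(-1)+0]=0
d|5:{5,1}  Σμ=(-1)+1=0
[q^22] μ(22)=1,μ(11)=-1,μ(2)=-1,μ(1)=1 ⇒ 0
q^24  k|24↦μ(k): 1:1 2:-1 3:-1 4:0 6:1 8:0 12:0 24:0  a_24=0
d|27:{27,9,3,1}  Σμ=0+0+(-1)+1=0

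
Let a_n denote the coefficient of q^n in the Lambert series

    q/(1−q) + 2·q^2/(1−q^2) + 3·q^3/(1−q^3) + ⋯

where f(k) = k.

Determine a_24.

a_24 = 60

d|24:{1,2,3,4,6,8,12,24}  Σf=1+2+3+4+6+8+12+24=60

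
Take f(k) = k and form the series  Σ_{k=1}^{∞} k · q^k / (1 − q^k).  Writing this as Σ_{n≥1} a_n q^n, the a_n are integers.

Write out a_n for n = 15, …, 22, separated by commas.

[q^15] f(1)=1,f(3)=3,f(5)=5,f(15)=15 ⇒ 24
d|16:{1,2,4,8,16}  Σf=1+2+4+8+16=31
q^17  k|17↦f(k): 17:17 1:1  a_17=18
d|18:{18,9,6,3,2,1}  Σf=18+9+6+3+2+1=39
[q^19] f(1)=1,f(19)=19 ⇒ 20
n=20: 20·1 10·2 5·4 4·5 2·10 1·20  f→[20+10+5+4+2+1]=42
d|21:{1,3,7,21}  Σf=1+3+7+21=32
n=22: 1·22 2·11 11·2 22·1  f→[1+2+11+22]=36

24, 31, 18, 39, 20, 42, 32, 36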